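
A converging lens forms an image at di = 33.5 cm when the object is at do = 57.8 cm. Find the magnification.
M = −di/do = -0.5796 (inverted image)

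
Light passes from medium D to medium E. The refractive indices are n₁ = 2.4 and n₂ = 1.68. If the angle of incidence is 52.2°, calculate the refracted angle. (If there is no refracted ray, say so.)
sin θ₂ = (n₁/n₂)·sin θ₁ = 1.129 > 1, so there is no refracted ray — the light undergoes total internal reflection.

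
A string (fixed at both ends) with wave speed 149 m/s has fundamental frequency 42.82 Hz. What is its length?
L = v/(2f₁) = 1.74 m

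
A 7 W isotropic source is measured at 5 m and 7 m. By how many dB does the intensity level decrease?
Δβ = 20·log₁₀(r₂/r₁) = 2.923 dB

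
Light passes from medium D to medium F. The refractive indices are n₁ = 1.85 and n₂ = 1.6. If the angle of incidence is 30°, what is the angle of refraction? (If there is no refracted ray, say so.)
sin θ₂ = (n₁/n₂)·sin θ₁ = 0.5781 → θ₂ = 35.32°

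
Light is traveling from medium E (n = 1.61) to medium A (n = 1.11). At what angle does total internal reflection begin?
θc = arcsin(n₂/n₁) = 43.59°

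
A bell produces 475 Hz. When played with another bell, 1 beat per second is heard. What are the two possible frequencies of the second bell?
f₂ = 475 ± 1 Hz → 476 Hz or 474 Hz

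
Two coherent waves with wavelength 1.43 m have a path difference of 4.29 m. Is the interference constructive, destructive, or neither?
constructive — path difference = 3λ, a whole number of wavelengths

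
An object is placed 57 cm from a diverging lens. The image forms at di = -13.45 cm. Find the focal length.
1/f = 1/do + 1/di → f = -17.6 cm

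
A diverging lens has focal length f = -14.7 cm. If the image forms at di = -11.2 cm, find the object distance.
1/do = 1/f − 1/di → do = 47.04 cm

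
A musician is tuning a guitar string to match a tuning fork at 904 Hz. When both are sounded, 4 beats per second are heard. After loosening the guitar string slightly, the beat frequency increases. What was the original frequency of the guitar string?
900 Hz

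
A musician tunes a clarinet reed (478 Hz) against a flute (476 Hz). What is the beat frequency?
2 Hz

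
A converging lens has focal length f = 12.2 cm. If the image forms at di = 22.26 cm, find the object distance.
1/do = 1/f − 1/di → do = 27 cm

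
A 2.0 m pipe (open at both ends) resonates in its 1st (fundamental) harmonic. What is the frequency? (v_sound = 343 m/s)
fₙ = nv/(2L) = 85.75 Hz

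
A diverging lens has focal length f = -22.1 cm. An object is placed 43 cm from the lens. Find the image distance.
1/di = 1/f − 1/do → di = -14.6 cm (virtual image)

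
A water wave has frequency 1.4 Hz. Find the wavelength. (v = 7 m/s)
λ = v/f = 5 m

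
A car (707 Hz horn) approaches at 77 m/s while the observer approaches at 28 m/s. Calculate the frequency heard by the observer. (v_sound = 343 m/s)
f_obs = f·(v + v_o)/(v − v_s) = 986.1 Hz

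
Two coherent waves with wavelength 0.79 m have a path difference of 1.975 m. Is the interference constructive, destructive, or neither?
destructive — path difference = 2.5λ, an odd multiple of λ/2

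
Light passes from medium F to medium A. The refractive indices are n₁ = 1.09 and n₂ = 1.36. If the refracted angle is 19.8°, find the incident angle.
sin θ₁ = (n₂/n₁)·sin θ₂ → θ₁ = 25°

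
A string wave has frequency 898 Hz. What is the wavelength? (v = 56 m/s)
λ = v/f = 0.06236 m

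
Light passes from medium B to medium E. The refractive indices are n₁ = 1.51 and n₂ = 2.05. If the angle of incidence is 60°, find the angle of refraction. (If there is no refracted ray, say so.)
sin θ₂ = (n₁/n₂)·sin θ₁ = 0.6379 → θ₂ = 39.64°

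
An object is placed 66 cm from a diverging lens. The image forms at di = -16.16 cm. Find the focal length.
1/f = 1/do + 1/di → f = -21.4 cm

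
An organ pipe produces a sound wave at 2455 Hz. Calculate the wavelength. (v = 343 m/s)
λ = v/f = 0.1397 m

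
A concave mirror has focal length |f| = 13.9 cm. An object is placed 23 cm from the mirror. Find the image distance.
f = +13.9 cm (concave); 1/di = 1/f − 1/do → di = 35.13 cm (real image, in front of mirror)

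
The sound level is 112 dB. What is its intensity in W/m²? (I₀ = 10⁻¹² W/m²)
I = I₀·10^(β/10) = 1.58 × 10⁻¹ W/m²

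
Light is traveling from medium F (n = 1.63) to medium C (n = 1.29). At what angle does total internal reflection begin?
θc = arcsin(n₂/n₁) = 52.32°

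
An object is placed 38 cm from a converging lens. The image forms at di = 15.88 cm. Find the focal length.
1/f = 1/do + 1/di → f = 11.2 cm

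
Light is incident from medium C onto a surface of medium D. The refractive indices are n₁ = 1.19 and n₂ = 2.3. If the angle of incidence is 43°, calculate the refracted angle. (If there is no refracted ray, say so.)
sin θ₂ = (n₁/n₂)·sin θ₁ = 0.3529 → θ₂ = 20.66°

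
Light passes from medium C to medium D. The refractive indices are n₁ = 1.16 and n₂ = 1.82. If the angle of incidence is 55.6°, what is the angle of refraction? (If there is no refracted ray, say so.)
sin θ₂ = (n₁/n₂)·sin θ₁ = 0.5259 → θ₂ = 31.73°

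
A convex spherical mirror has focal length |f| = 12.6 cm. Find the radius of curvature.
R = 2|f| = 25.2 cm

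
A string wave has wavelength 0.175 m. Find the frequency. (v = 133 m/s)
f = v/λ = 760 Hz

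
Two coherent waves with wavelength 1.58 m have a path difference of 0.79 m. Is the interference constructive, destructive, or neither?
destructive — path difference = 0.5λ, an odd multiple of λ/2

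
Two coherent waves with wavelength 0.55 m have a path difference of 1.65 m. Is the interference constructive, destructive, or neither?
constructive — path difference = 3λ, a whole number of wavelengths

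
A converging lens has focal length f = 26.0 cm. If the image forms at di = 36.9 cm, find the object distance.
1/do = 1/f − 1/di → do = 88.02 cm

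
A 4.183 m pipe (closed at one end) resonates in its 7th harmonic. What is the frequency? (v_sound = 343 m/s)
fₙ = nv/(4L) = 143.5 Hz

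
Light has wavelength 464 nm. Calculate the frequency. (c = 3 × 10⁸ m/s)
f = c/λ = 6.466 × 10¹⁴ Hz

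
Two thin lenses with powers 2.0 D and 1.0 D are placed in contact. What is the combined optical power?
P_total = P₁ + P₂ = 3.0 D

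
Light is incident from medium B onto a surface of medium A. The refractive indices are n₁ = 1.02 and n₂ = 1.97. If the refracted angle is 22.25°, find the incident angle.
sin θ₁ = (n₂/n₁)·sin θ₂ → θ₁ = 47°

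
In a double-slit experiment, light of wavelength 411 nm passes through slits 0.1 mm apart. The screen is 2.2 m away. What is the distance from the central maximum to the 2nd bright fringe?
y = mλL/d = 18.08 mm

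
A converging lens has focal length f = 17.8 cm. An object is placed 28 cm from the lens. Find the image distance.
1/di = 1/f − 1/do → di = 48.86 cm (real image)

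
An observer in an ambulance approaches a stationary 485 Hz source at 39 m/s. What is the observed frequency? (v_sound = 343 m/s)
f_obs = f·(v + v_o)/v = 540.1 Hz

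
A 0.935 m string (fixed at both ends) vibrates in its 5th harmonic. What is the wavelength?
λₙ = 2L/n = 0.374 m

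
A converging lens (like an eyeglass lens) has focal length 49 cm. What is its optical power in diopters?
P = 1/f = 2.041 D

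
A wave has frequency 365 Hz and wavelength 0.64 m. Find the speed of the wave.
v = fλ = 233.6 m/s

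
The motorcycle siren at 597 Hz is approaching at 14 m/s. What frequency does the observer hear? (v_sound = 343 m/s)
f_obs = f·v/(v − v_s) = 622.4 Hz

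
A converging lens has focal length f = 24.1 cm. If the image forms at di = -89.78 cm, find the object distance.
1/do = 1/f − 1/di → do = 19 cm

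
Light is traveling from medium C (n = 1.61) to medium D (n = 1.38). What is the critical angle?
θc = arcsin(n₂/n₁) = 59°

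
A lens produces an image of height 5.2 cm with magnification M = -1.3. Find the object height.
ho = |hi|/|M| = 4 cm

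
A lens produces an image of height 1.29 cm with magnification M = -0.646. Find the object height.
ho = |hi|/|M| = 1.997 cm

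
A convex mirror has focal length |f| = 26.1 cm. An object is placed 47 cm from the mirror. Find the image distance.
f = −26.1 cm (convex); 1/di = 1/f − 1/do → di = -16.78 cm (virtual image, behind mirror)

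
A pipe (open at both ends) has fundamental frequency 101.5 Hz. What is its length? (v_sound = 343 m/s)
L = v/(2f₁) = 1.69 m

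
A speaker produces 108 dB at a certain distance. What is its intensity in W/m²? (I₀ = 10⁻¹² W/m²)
I = I₀·10^(β/10) = 6.31 × 10⁻² W/m²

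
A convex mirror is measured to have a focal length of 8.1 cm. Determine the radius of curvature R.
R = 2|f| = 16.2 cm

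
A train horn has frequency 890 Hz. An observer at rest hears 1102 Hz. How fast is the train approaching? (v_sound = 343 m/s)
v_s = v·(1 − f/f_obs) = 65.99 m/s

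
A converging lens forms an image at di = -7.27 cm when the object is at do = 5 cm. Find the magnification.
M = −di/do = 1.454 (upright image)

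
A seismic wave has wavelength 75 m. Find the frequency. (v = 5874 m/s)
f = v/λ = 78.32 Hz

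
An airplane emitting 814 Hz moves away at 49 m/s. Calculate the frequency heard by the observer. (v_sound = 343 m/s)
f_obs = f·v/(v + v_s) = 712.2 Hz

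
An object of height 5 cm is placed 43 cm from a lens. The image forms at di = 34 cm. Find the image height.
hi = (-di/do) × ho = -3.953 cm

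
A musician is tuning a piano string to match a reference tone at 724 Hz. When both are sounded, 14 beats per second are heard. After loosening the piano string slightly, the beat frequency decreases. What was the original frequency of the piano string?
738 Hz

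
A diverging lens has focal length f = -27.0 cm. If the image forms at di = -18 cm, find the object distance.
1/do = 1/f − 1/di → do = 54 cm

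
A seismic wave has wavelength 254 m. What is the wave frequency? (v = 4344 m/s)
f = v/λ = 17.1 Hz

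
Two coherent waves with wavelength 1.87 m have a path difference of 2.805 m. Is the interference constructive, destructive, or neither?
destructive — path difference = 1.5λ, an odd multiple of λ/2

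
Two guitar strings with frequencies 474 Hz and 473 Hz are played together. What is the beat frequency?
1 Hz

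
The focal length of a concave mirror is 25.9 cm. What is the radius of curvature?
R = 2|f| = 51.8 cm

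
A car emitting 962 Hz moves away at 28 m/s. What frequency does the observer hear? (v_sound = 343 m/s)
f_obs = f·v/(v + v_s) = 889.4 Hz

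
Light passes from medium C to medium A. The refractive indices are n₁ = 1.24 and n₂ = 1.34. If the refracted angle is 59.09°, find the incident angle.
sin θ₁ = (n₂/n₁)·sin θ₂ → θ₁ = 68°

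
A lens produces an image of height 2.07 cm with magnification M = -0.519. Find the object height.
ho = |hi|/|M| = 3.988 cm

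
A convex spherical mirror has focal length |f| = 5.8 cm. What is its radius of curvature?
R = 2|f| = 11.6 cm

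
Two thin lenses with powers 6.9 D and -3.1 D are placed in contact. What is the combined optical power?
P_total = P₁ + P₂ = 3.8 D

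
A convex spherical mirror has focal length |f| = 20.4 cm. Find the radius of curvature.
R = 2|f| = 40.8 cm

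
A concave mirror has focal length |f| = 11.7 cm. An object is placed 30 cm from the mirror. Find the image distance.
f = +11.7 cm (concave); 1/di = 1/f − 1/do → di = 19.18 cm (real image, in front of mirror)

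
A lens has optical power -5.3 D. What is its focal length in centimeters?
f = 1/P = -18.87 cm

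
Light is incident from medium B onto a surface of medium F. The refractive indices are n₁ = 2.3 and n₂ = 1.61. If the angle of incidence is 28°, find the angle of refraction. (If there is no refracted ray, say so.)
sin θ₂ = (n₁/n₂)·sin θ₁ = 0.6707 → θ₂ = 42.12°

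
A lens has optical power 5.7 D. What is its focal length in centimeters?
f = 1/P = 17.54 cm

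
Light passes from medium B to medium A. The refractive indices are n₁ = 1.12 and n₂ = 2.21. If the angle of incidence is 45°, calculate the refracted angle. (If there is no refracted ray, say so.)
sin θ₂ = (n₁/n₂)·sin θ₁ = 0.3584 → θ₂ = 21°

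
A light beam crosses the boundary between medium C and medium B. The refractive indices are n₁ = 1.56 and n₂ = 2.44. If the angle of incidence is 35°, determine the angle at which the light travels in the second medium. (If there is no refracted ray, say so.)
sin θ₂ = (n₁/n₂)·sin θ₁ = 0.3667 → θ₂ = 21.51°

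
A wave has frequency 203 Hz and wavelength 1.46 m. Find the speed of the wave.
v = fλ = 296.4 m/s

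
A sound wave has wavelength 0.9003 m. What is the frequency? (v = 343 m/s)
f = v/λ = 381 Hz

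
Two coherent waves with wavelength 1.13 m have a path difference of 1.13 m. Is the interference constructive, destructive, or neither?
constructive — path difference = 1λ, a whole number of wavelengths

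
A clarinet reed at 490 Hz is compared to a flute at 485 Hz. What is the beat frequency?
5 Hz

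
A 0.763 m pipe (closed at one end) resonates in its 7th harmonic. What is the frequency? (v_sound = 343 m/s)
fₙ = nv/(4L) = 786.7 Hz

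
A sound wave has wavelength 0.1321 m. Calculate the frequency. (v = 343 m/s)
f = v/λ = 2597 Hz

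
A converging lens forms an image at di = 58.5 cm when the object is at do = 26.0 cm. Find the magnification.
M = −di/do = -2.25 (inverted image)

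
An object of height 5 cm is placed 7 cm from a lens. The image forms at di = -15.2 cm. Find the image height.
hi = (-di/do) × ho = 10.86 cm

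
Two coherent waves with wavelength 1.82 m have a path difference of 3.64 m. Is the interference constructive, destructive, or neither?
constructive — path difference = 2λ, a whole number of wavelengths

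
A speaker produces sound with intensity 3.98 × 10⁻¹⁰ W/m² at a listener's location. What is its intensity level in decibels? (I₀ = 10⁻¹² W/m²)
β = 10·log₁₀(I/I₀) = 26 dB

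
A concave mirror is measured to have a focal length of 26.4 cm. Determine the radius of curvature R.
R = 2|f| = 52.8 cm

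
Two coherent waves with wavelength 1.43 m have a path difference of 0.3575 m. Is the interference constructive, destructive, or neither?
neither (partial) — path difference = 0.25λ, neither a whole number of wavelengths nor an odd multiple of λ/2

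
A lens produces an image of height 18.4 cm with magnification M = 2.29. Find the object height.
ho = |hi|/|M| = 8.035 cm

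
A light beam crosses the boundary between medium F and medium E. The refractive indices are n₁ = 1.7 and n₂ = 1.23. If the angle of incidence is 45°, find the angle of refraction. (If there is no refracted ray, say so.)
sin θ₂ = (n₁/n₂)·sin θ₁ = 0.9773 → θ₂ = 77.77°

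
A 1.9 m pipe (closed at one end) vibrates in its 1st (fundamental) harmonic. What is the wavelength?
λₙ = 4L/n = 7.6 m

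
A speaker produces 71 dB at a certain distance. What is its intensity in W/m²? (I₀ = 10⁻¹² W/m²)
I = I₀·10^(β/10) = 1.26 × 10⁻⁵ W/m²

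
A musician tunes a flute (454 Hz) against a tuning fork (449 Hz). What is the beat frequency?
5 Hz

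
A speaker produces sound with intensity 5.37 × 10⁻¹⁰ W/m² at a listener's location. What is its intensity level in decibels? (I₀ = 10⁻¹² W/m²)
β = 10·log₁₀(I/I₀) = 27.3 dB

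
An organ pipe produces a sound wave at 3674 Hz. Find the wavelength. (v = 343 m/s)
λ = v/f = 0.09336 m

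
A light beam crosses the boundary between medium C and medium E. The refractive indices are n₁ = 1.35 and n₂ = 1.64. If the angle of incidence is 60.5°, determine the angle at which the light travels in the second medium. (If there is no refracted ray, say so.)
sin θ₂ = (n₁/n₂)·sin θ₁ = 0.7165 → θ₂ = 45.76°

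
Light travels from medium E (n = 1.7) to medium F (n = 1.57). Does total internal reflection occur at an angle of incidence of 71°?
θc = arcsin(n₂/n₁) = 67.45°; 71° > θc, so yes — total internal reflection.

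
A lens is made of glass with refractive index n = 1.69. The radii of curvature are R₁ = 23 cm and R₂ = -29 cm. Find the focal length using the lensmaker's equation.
1/f = (n − 1)(1/R₁ − 1/R₂) → f = 18.59 cm (converging lens)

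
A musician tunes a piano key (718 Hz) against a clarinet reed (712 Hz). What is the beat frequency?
6 Hz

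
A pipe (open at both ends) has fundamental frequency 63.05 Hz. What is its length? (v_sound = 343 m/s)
L = v/(2f₁) = 2.72 m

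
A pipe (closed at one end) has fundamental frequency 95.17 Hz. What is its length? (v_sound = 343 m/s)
L = v/(4f₁) = 0.901 m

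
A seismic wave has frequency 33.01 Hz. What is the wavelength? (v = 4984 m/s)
λ = v/f = 151 m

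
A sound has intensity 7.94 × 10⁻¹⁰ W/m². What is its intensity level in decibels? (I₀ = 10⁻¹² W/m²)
β = 10·log₁₀(I/I₀) = 29 dB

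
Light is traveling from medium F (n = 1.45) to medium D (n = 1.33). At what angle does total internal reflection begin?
θc = arcsin(n₂/n₁) = 66.53°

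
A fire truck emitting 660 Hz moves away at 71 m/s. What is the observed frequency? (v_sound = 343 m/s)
f_obs = f·v/(v + v_s) = 546.8 Hz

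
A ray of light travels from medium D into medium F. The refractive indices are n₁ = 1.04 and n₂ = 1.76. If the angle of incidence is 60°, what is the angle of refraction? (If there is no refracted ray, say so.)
sin θ₂ = (n₁/n₂)·sin θ₁ = 0.5117 → θ₂ = 30.78°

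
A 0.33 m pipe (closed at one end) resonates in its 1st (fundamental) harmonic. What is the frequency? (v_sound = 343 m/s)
fₙ = nv/(4L) = 259.8 Hz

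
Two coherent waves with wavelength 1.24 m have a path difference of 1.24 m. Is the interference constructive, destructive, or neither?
constructive — path difference = 1λ, a whole number of wavelengths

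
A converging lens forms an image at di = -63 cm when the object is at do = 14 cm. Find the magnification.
M = −di/do = 4.5 (upright image)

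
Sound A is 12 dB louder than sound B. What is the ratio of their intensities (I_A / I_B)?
I_A/I_B = 10^(Δβ/10) = 15.85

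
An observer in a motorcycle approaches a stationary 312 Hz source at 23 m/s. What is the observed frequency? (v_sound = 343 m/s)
f_obs = f·(v + v_o)/v = 332.9 Hz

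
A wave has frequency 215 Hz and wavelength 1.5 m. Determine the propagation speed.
v = fλ = 322.5 m/s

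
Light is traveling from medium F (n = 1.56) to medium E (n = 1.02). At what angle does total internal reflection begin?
θc = arcsin(n₂/n₁) = 40.83°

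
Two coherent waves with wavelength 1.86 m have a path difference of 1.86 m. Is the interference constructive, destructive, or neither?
constructive — path difference = 1λ, a whole number of wavelengths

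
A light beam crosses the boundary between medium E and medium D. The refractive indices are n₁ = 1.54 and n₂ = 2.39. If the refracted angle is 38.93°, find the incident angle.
sin θ₁ = (n₂/n₁)·sin θ₂ → θ₁ = 77.21°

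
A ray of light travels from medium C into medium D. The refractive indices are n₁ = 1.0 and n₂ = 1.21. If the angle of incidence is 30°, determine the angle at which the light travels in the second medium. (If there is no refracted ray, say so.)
sin θ₂ = (n₁/n₂)·sin θ₁ = 0.4132 → θ₂ = 24.41°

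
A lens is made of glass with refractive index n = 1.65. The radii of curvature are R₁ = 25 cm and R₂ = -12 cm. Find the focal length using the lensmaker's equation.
1/f = (n − 1)(1/R₁ − 1/R₂) → f = 12.47 cm (converging lens)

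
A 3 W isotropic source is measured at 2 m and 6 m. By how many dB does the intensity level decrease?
Δβ = 20·log₁₀(r₂/r₁) = 9.542 dB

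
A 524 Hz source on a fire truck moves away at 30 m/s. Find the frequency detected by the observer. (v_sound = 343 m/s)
f_obs = f·v/(v + v_s) = 481.9 Hz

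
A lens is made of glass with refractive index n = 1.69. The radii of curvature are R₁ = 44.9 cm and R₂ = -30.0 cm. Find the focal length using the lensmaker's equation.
1/f = (n − 1)(1/R₁ − 1/R₂) → f = 26.06 cm (converging lens)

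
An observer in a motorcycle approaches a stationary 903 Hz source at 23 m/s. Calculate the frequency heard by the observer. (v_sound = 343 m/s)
f_obs = f·(v + v_o)/v = 963.6 Hz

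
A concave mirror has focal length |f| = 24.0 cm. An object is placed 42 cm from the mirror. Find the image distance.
f = +24.0 cm (concave); 1/di = 1/f − 1/do → di = 56 cm (real image, in front of mirror)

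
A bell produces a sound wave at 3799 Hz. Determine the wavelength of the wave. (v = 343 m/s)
λ = v/f = 0.09029 m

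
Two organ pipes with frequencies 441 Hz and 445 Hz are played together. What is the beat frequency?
4 Hz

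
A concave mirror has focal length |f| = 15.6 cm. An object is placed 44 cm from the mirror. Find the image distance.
f = +15.6 cm (concave); 1/di = 1/f − 1/do → di = 24.17 cm (real image, in front of mirror)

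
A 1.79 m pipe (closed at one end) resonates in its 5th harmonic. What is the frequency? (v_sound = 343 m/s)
fₙ = nv/(4L) = 239.5 Hz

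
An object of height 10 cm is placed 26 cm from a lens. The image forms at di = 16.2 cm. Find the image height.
hi = (-di/do) × ho = -6.231 cm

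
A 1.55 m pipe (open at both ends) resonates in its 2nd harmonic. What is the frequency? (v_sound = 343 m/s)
fₙ = nv/(2L) = 221.3 Hz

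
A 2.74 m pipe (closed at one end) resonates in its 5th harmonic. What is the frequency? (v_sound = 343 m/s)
fₙ = nv/(4L) = 156.5 Hz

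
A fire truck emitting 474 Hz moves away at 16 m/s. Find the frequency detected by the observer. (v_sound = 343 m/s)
f_obs = f·v/(v + v_s) = 452.9 Hz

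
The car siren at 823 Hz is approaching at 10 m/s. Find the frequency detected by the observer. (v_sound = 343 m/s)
f_obs = f·v/(v − v_s) = 847.7 Hz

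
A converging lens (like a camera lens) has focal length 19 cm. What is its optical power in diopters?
P = 1/f = 5.263 D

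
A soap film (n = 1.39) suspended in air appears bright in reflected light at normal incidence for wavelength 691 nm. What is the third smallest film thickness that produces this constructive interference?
2nt = (m − ½)λ with m = 3 → t = (m − ½)λ/(2n) = 621.4 nm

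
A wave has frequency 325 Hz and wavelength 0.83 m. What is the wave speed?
v = fλ = 269.8 m/s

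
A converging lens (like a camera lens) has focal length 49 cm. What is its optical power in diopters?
P = 1/f = 2.041 D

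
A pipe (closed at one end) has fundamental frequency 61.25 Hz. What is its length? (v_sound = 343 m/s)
L = v/(4f₁) = 1.4 m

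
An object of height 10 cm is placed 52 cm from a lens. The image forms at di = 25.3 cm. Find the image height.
hi = (-di/do) × ho = -4.865 cm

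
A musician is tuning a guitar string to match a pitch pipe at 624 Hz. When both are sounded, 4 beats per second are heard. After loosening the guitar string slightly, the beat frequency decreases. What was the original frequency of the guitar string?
628 Hz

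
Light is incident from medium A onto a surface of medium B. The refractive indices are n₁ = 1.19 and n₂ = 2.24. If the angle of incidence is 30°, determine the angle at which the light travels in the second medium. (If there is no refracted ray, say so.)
sin θ₂ = (n₁/n₂)·sin θ₁ = 0.2656 → θ₂ = 15.4°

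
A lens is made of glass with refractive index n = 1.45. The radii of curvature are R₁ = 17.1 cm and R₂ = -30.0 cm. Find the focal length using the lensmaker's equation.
1/f = (n − 1)(1/R₁ − 1/R₂) → f = 24.2 cm (converging lens)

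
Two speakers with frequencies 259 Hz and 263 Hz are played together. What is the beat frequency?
4 Hz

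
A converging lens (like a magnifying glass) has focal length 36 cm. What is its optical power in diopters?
P = 1/f = 2.778 D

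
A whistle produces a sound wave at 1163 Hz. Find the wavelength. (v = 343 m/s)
λ = v/f = 0.2949 m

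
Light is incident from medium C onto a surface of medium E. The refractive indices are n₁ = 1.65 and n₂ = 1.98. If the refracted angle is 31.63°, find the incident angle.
sin θ₁ = (n₂/n₁)·sin θ₂ → θ₁ = 39°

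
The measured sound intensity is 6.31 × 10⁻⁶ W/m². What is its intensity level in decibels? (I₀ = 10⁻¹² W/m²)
β = 10·log₁₀(I/I₀) = 68 dB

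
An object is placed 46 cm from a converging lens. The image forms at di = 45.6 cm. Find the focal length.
1/f = 1/do + 1/di → f = 22.9 cm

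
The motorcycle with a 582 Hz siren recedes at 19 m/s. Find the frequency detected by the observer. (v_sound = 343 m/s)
f_obs = f·v/(v + v_s) = 551.5 Hz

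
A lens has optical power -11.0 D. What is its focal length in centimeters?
f = 1/P = -9.091 cm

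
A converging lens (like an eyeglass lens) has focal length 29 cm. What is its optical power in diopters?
P = 1/f = 3.448 D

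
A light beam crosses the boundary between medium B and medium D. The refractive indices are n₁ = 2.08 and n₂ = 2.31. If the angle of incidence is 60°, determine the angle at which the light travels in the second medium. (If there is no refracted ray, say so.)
sin θ₂ = (n₁/n₂)·sin θ₁ = 0.7798 → θ₂ = 51.24°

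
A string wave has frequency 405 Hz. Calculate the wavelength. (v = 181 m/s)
λ = v/f = 0.4469 m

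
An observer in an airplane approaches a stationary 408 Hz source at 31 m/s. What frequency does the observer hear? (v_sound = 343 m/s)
f_obs = f·(v + v_o)/v = 444.9 Hz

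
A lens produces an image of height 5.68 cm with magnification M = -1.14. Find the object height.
ho = |hi|/|M| = 4.982 cm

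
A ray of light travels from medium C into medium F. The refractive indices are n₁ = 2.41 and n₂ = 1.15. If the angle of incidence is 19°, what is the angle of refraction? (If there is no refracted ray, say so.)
sin θ₂ = (n₁/n₂)·sin θ₁ = 0.6823 → θ₂ = 43.02°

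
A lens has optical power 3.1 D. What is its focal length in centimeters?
f = 1/P = 32.26 cm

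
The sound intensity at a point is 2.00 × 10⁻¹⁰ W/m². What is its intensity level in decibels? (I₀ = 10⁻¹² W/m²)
β = 10·log₁₀(I/I₀) = 23.01 dB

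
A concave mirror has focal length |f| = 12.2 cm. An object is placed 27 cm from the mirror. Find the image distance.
f = +12.2 cm (concave); 1/di = 1/f − 1/do → di = 22.26 cm (real image, in front of mirror)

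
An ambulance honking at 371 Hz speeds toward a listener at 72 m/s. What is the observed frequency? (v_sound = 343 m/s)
f_obs = f·v/(v − v_s) = 469.6 Hz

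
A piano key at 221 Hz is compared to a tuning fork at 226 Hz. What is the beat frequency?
5 Hz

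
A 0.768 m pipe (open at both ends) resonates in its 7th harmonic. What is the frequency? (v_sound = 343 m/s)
fₙ = nv/(2L) = 1563 Hz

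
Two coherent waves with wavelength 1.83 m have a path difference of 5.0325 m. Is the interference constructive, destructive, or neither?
neither (partial) — path difference = 2.75λ, neither a whole number of wavelengths nor an odd multiple of λ/2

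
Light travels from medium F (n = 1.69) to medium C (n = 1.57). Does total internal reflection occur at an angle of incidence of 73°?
θc = arcsin(n₂/n₁) = 68.28°; 73° > θc, so yes — total internal reflection.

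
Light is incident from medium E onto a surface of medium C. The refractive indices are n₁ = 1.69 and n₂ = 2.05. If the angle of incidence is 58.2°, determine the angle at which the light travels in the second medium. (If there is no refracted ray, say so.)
sin θ₂ = (n₁/n₂)·sin θ₁ = 0.7006 → θ₂ = 44.48°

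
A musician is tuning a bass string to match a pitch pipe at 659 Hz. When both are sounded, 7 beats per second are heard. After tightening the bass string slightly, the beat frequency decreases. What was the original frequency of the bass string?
652 Hz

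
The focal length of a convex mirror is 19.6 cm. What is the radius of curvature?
R = 2|f| = 39.2 cm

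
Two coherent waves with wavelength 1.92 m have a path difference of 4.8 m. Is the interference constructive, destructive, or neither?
destructive — path difference = 2.5λ, an odd multiple of λ/2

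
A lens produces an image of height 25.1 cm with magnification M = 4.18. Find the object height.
ho = |hi|/|M| = 6.005 cm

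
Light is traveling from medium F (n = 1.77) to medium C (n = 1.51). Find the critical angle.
θc = arcsin(n₂/n₁) = 58.55°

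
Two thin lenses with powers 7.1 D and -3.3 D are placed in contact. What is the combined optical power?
P_total = P₁ + P₂ = 3.8 D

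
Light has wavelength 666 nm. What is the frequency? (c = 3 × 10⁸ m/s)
f = c/λ = 4.505 × 10¹⁴ Hz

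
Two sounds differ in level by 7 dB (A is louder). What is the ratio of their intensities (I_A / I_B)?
I_A/I_B = 10^(Δβ/10) = 5.012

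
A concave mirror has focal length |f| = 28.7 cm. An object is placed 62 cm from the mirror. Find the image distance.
f = +28.7 cm (concave); 1/di = 1/f − 1/do → di = 53.44 cm (real image, in front of mirror)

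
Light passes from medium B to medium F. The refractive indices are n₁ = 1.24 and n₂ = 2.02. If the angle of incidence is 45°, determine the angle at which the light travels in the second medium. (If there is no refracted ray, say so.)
sin θ₂ = (n₁/n₂)·sin θ₁ = 0.4341 → θ₂ = 25.73°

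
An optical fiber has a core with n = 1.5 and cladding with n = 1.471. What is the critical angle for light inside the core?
θc = arcsin(n_cladding/n_core) = 78.72°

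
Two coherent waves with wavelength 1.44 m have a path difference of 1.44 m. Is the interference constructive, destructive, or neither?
constructive — path difference = 1λ, a whole number of wavelengths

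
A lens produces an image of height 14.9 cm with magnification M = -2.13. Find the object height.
ho = |hi|/|M| = 6.995 cm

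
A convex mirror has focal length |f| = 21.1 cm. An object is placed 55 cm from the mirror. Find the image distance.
f = −21.1 cm (convex); 1/di = 1/f − 1/do → di = -15.25 cm (virtual image, behind mirror)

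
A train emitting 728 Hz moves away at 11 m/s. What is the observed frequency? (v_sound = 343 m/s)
f_obs = f·v/(v + v_s) = 705.4 Hz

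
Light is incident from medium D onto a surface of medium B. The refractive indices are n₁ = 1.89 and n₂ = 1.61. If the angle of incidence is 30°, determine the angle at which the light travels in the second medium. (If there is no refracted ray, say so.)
sin θ₂ = (n₁/n₂)·sin θ₁ = 0.587 → θ₂ = 35.94°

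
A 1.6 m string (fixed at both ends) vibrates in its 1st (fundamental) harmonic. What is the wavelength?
λₙ = 2L/n = 3.2 m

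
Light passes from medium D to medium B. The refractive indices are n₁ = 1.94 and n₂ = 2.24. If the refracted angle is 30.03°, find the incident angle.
sin θ₁ = (n₂/n₁)·sin θ₂ → θ₁ = 35.3°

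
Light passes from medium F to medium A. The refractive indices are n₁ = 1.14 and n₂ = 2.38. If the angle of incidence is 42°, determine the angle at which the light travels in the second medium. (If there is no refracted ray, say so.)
sin θ₂ = (n₁/n₂)·sin θ₁ = 0.3205 → θ₂ = 18.69°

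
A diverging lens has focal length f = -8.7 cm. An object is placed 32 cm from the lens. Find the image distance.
1/di = 1/f − 1/do → di = -6.84 cm (virtual image)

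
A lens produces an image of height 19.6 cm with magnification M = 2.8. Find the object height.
ho = |hi|/|M| = 7 cm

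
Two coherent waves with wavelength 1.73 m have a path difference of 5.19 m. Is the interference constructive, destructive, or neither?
constructive — path difference = 3λ, a whole number of wavelengths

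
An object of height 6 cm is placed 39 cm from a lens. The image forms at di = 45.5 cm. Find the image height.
hi = (-di/do) × ho = -7 cm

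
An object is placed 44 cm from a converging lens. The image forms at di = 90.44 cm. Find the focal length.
1/f = 1/do + 1/di → f = 29.6 cm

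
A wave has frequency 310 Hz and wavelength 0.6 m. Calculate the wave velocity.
v = fλ = 186 m/s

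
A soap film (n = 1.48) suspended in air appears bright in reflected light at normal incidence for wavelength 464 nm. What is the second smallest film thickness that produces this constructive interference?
2nt = (m − ½)λ with m = 2 → t = (m − ½)λ/(2n) = 235.1 nm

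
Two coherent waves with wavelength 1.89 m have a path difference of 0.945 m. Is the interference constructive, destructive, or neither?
destructive — path difference = 0.5λ, an odd multiple of λ/2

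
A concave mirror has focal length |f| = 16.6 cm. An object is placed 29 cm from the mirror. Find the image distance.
f = +16.6 cm (concave); 1/di = 1/f − 1/do → di = 38.82 cm (real image, in front of mirror)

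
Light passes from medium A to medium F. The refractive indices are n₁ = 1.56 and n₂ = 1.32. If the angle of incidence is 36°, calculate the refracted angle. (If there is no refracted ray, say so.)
sin θ₂ = (n₁/n₂)·sin θ₁ = 0.6947 → θ₂ = 44°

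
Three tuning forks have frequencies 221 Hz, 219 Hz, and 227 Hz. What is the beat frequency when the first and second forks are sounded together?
2 Hz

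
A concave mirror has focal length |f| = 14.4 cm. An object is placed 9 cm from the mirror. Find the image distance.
f = +14.4 cm (concave); 1/di = 1/f − 1/do → di = -24 cm (virtual image, behind mirror)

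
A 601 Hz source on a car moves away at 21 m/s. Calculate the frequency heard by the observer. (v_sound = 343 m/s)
f_obs = f·v/(v + v_s) = 566.3 Hz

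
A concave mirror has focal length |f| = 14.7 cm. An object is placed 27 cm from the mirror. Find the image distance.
f = +14.7 cm (concave); 1/di = 1/f − 1/do → di = 32.27 cm (real image, in front of mirror)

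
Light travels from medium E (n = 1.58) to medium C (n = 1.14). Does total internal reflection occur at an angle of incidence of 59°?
θc = arcsin(n₂/n₁) = 46.18°; 59° > θc, so yes — total internal reflection.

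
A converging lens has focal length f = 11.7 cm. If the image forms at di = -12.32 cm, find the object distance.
1/do = 1/f − 1/di → do = 6.001 cm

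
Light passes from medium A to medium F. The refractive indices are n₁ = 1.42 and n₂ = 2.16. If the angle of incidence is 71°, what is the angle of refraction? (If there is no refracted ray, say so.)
sin θ₂ = (n₁/n₂)·sin θ₁ = 0.6216 → θ₂ = 38.43°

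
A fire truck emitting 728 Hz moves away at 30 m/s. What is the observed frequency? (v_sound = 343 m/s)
f_obs = f·v/(v + v_s) = 669.4 Hz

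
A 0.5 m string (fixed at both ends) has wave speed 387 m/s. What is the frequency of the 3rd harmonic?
fₙ = nv/(2L) = 1161 Hz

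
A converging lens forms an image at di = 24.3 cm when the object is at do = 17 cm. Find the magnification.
M = −di/do = -1.429 (inverted image)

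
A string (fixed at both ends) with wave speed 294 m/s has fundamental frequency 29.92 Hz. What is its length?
L = v/(2f₁) = 4.913 m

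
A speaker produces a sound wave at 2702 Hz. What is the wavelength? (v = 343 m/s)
λ = v/f = 0.1269 m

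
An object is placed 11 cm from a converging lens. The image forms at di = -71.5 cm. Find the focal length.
1/f = 1/do + 1/di → f = 13 cm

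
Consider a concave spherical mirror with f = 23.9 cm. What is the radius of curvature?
R = 2|f| = 47.8 cm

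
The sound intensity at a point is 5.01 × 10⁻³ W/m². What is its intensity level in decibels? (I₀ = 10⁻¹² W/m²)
β = 10·log₁₀(I/I₀) = 97 dB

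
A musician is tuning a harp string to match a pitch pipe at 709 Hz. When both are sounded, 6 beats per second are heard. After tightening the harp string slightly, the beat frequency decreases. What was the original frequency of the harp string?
703 Hz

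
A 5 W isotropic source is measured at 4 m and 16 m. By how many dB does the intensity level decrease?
Δβ = 20·log₁₀(r₂/r₁) = 12.04 dB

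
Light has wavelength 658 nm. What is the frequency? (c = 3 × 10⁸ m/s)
f = c/λ = 4.559 × 10¹⁴ Hz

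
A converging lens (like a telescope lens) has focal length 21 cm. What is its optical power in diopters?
P = 1/f = 4.762 D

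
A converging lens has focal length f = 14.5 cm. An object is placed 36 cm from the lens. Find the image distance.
1/di = 1/f − 1/do → di = 24.28 cm (real image)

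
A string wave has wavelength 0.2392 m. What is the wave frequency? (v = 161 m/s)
f = v/λ = 673.1 Hz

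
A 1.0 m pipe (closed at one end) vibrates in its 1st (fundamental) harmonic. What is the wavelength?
λₙ = 4L/n = 4 m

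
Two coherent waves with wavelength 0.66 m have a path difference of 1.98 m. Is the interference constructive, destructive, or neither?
constructive — path difference = 3λ, a whole number of wavelengths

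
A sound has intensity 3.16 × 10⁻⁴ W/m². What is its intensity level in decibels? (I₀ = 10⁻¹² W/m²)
β = 10·log₁₀(I/I₀) = 85 dB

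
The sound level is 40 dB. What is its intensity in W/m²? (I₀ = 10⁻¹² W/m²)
I = I₀·10^(β/10) = 1.00 × 10⁻⁸ W/m²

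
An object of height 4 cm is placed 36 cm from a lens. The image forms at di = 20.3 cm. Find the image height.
hi = (-di/do) × ho = -2.256 cm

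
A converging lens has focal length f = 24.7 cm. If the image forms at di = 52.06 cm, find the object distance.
1/do = 1/f − 1/di → do = 47 cm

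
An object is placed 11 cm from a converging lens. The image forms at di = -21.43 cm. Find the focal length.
1/f = 1/do + 1/di → f = 22.6 cm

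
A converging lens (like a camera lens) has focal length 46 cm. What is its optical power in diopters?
P = 1/f = 2.174 D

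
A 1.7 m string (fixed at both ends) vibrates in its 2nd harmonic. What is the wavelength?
λₙ = 2L/n = 1.7 m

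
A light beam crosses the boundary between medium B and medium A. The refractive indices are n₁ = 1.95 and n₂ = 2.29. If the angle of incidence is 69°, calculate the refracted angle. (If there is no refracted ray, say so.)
sin θ₂ = (n₁/n₂)·sin θ₁ = 0.795 → θ₂ = 52.65°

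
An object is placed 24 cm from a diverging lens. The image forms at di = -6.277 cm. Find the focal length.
1/f = 1/do + 1/di → f = -8.5 cm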